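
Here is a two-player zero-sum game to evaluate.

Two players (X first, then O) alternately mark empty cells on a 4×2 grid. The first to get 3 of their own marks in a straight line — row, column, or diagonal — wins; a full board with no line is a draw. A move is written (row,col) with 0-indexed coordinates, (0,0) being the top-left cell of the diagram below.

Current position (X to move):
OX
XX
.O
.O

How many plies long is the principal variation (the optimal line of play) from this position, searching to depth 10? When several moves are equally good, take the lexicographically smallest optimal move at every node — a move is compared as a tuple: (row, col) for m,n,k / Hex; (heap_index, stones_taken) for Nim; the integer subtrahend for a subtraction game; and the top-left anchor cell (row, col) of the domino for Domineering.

p1 X@[OX/XX/.O/.O]: (2,0)[OX/XX/XO/.O]+0* (3,0)[OX/XX/.O/XO]+0
p2 O@[OX/XX/XO/.O]: (3,0)[OX/XX/XO/OO]+0*
p3 X@[OX/XX/XO/OO] terminal +0; root [OX/XX/.O/.O] d10

PV length from [OX/XX/.O/.O]: 2 plies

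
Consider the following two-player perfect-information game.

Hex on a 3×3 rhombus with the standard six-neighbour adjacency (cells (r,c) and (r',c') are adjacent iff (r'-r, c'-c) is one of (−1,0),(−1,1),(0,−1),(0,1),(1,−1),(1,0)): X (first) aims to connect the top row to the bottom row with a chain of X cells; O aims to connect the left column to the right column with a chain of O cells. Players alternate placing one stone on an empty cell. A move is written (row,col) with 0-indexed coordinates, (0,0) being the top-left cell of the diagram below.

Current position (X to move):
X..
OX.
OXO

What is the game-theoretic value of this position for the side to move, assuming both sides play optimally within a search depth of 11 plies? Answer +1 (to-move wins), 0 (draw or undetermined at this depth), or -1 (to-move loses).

[X../OX./OXO] X move#1: (0,1):+1/XX./OX./OXO*, (0,2):+1/X.X/OX./OXO, (1,2):+1/X../OXX/OXO
[XX./OX./OXO] end (terminal -1, O#2); searched X../OX./OXO to 11

value(X../OX./OXO, X) = +1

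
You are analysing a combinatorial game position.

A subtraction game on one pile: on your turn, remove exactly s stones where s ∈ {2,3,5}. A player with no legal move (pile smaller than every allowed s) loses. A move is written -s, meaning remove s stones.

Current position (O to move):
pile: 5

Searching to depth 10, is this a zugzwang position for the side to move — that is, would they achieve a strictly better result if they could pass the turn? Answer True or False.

zugzwang(5, O) = False

p1 O@[5]: -2[3]-1 -3[2]-1 -5[0]+1*
p2 X@[0] terminal -1; root [5] d10
suppose O passes — search the same position with X to move:
pass> p1 X@[5]: -2[3]-1 -3[2]-1 -5[0]+1*
pass> p2 O@[0] terminal -1; root [5] d10
for O: play +1, pass -1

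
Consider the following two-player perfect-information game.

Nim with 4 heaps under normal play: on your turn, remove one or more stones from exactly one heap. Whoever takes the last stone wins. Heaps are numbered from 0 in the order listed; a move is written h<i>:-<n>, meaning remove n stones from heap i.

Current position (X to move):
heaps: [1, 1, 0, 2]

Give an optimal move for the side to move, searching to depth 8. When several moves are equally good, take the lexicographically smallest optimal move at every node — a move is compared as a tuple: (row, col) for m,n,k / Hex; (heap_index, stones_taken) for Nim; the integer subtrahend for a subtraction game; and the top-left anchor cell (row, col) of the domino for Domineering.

p1 X@[(1,1,0,2)]: h0:-1[(0,1,0,2)]-1 h1:-1[(1,0,0,2)]-1 h3:-1[(1,1,0,1)]-1 h3:-2[(1,1,0,0)]+1*
p2 O@[(1,1,0,0)]: h0:-1[(0,1,0,0)]-1* h1:-1[(1,0,0,0)]-1
p3 X@[(0,1,0,0)]: h1:-1[(0,0,0,0)]+1*
p4 O@[(0,0,0,0)] terminal -1; root [(1,1,0,2)] d8

X's best at [(1,1,0,2)]: h3:-2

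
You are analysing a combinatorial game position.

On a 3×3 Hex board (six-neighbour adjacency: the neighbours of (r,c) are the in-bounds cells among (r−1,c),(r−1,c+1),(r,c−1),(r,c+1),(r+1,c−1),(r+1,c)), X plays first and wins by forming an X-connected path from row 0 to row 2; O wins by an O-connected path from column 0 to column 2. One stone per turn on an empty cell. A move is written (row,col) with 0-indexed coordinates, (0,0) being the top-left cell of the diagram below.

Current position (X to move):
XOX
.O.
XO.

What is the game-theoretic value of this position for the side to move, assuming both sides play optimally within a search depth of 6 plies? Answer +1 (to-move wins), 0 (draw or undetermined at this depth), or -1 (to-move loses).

value(XOX/.O./XO., X) = +1

p1 X@[XOX/.O./XO.]: (1,0)[XOX/XO./XO.]+1* (1,2)[XOX/.OX/XO.]+1 (2,2)[XOX/.O./XOX]+1
p2 O@[XOX/XO./XO.] terminal -1; root [XOX/.O./XO.] d6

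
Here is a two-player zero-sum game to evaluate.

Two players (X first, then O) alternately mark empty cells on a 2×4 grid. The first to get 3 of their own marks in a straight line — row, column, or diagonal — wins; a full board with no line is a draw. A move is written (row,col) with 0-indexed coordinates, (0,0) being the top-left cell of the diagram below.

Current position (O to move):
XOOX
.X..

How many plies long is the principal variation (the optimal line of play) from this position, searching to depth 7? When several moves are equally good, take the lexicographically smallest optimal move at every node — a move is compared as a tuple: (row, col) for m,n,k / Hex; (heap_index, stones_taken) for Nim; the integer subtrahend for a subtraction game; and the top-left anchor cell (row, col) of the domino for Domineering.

PV length from [XOOX/.X..]: 3 plies

p1 O@[XOOX/.X..]: (1,0)[XOOX/OX..]+0* (1,2)[XOOX/.XO.]+0 (1,3)[XOOX/.X.O]+0
p2 X@[XOOX/OX..]: (1,2)[XOOX/OXX.]+0* (1,3)[XOOX/OX.X]+0
p3 O@[XOOX/OXX.]: (1,3)[XOOX/OXXO]+0*
p4 X@[XOOX/OXXO] terminal +0; root [XOOX/.X..] d7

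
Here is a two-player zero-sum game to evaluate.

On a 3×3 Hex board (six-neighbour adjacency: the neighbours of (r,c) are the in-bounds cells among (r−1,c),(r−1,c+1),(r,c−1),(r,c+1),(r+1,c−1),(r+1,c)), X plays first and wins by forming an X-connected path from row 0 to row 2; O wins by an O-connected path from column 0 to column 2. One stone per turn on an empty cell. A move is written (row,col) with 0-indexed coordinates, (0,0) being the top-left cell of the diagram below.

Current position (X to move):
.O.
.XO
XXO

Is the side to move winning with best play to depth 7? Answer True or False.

[.O./.XO/XXO] X move#1: (0,0):+1/XO./.XO/XXO*, (0,2):+1/.OX/.XO/XXO, (1,0):+1/.O./XXO/XXO
[XO./.XO/XXO] O move#2: (0,2):-1/XOO/.XO/XXO*, (1,0):-1/XO./OXO/XXO
[XOO/.XO/XXO] X move#3: (1,0):+1/XOO/XXO/XXO*
[XOO/XXO/XXO] end (terminal -1, O#4); searched .O./.XO/XXO to 7

X winning at [.O./.XO/XXO]: True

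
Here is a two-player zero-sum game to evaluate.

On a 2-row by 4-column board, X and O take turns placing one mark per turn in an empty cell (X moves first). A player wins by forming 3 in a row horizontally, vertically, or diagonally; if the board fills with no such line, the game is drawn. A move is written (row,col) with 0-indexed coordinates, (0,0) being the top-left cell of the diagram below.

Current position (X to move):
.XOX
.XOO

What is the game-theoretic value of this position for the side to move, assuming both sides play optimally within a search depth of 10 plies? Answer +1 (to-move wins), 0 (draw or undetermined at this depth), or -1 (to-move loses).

p1 X@[.XOX/.XOO]: (0,0)[XXOX/.XOO]+0* (1,0)[.XOX/XXOO]+0
p2 O@[XXOX/.XOO]: (1,0)[XXOX/OXOO]+0*
p3 X@[XXOX/OXOO] terminal +0; root [.XOX/.XOO] d10

value(.XOX/.XOO, X) = 0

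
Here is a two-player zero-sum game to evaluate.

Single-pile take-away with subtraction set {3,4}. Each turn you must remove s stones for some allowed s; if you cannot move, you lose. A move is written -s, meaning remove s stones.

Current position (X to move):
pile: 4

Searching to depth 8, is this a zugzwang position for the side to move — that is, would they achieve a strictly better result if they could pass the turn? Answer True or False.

zugzwang(4, X) = False

p1 X@[4]: -3[1]+1* -4[0]+1
p2 O@[1] terminal -1; root [4] d8
suppose X passes — search the same position with O to move:
pass> p1 O@[4]: -3[1]+1* -4[0]+1
pass> p2 X@[1] terminal -1; root [4] d8
for X: play +1, pass -1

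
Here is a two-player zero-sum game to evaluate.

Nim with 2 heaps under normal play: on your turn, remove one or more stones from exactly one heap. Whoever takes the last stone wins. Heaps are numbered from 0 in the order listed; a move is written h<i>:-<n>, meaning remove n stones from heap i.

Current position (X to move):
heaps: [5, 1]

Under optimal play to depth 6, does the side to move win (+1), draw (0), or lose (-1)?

[(5,1)] X move#1: h0:-1:-1/(4,1), h0:-2:-1/(3,1), h0:-3:-1/(2,1), h0:-4:+1/(1,1)*, h0:-5:-1/(0,1), h1:-1:-1/(5,0)
[(1,1)] O move#2: h0:-1:-1/(0,1)*, h1:-1:-1/(1,0)
[(0,1)] X move#3: h1:-1:+1/(0,0)*
[(0,0)] end (terminal -1, O#4); searched (5,1) to 6

value((5,1), X) = +1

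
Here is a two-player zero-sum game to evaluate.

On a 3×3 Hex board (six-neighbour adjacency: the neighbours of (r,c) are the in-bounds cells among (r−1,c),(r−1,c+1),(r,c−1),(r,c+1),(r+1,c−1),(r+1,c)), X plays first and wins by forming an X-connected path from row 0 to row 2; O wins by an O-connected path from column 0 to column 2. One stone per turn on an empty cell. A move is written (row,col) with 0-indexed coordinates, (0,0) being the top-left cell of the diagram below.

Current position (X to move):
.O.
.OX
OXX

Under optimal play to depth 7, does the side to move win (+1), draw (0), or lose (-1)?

p1 X@[.O./.OX/OXX]: (0,0)[XO./.OX/OXX]-1 (0,2)[.OX/.OX/OXX]+1* (1,0)[.O./XOX/OXX]-1
p2 O@[.OX/.OX/OXX] terminal -1; root [.O./.OX/OXX] d7

value(.O./.OX/OXX, X) = +1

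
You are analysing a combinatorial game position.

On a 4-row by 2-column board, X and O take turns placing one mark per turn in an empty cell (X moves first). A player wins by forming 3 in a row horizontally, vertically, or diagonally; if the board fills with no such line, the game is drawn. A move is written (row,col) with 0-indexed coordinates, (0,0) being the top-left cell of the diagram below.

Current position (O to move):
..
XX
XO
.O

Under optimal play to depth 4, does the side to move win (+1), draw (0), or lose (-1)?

value(../XX/XO/.O, O) = -1

p1 O@[../XX/XO/.O]: (0,0)[O./XX/XO/.O]-1* (0,1)[.O/XX/XO/.O]-1 (3,0)[../XX/XO/OO]-1
p2 X@[O./XX/XO/.O]: (0,1)[OX/XX/XO/.O]+0 (3,0)[O./XX/XO/XO]+1*
p3 O@[O./XX/XO/XO] terminal -1; root [../XX/XO/.O] d4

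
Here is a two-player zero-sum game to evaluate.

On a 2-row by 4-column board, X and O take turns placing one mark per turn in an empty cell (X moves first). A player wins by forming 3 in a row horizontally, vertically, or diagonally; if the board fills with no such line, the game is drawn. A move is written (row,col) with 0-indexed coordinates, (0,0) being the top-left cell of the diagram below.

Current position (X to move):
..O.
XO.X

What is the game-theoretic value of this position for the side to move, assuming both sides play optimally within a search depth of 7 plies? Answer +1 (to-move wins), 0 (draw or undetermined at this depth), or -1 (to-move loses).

[..O./XO.X] X move#1: (0,0):+0/X.O./XO.X*, (0,1):+0/.XO./XO.X, (0,3):+0/..OX/XO.X, (1,2):-1/..O./XOXX
[X.O./XO.X] O move#2: (0,1):+0/XOO./XO.X*, (0,3):+0/X.OO/XO.X, (1,2):+0/X.O./XOOX
[XOO./XO.X] X move#3: (0,3):+0/XOOX/XO.X*, (1,2):-1/XOO./XOXX
[XOOX/XO.X] O move#4: (1,2):+0/XOOX/XOOX*
[XOOX/XOOX] end (terminal +0, X#5); searched ..O./XO.X to 7

value(..O./XO.X, X) = 0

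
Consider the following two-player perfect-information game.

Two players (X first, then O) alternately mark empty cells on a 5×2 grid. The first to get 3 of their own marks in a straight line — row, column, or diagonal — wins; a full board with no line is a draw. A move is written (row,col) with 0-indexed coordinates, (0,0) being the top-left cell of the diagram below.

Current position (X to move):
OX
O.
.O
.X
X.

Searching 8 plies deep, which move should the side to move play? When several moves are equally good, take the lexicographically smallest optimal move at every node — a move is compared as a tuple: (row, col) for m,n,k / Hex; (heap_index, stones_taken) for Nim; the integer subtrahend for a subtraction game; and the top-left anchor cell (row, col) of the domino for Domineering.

p1 X@[OX/O./.O/.X/X.]: (1,1)[OX/OX/.O/.X/X.]-1 (2,0)[OX/O./XO/.X/X.]+0* (3,0)[OX/O./.O/XX/X.]-1 (4,1)[OX/O./.O/.X/XX]-1
p2 O@[OX/O./XO/.X/X.]: (1,1)[OX/OO/XO/.X/X.]-1 (3,0)[OX/O./XO/OX/X.]+0* (4,1)[OX/O./XO/.X/XO]-1
p3 X@[OX/O./XO/OX/X.]: (1,1)[OX/OX/XO/OX/X.]+0* (4,1)[OX/O./XO/OX/XX]+0
p4 O@[OX/OX/XO/OX/X.]: (4,1)[OX/OX/XO/OX/XO]+0*
p5 X@[OX/OX/XO/OX/XO] terminal +0; root [OX/O./.O/.X/X.] d8

X's best at [OX/O./.O/.X/X.]: (2,0)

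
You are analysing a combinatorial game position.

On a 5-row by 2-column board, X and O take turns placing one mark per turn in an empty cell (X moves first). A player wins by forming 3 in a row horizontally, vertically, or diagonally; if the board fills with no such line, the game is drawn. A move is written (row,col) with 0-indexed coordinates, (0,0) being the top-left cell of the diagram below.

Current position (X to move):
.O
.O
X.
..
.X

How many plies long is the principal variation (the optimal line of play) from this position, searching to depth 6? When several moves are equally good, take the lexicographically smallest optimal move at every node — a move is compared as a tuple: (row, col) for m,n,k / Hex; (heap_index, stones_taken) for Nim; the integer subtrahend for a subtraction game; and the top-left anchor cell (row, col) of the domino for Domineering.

ply 1, X at .O/.O/X./../.X | (0,0)=-1→XO/.O/X./../.X; (1,0)=-1→.O/XO/X./../.X; (2,1)=+1→.O/.O/XX/../.X*; (3,0)=-1→.O/.O/X./X./.X; (3,1)=-1→.O/.O/X./.X/.X; (4,0)=-1→.O/.O/X./../XX
ply 2, O at .O/.O/XX/../.X | (0,0)=-1→OO/.O/XX/../.X*; (1,0)=-1→.O/OO/XX/../.X; (3,0)=-1→.O/.O/XX/O./.X; (3,1)=-1→.O/.O/XX/.O/.X; (4,0)=-1→.O/.O/XX/../OX
ply 3, X at OO/.O/XX/../.X | (1,0)=+1→OO/XO/XX/../.X*; (3,0)=+1→OO/.O/XX/X./.X; (3,1)=+1→OO/.O/XX/.X/.X; (4,0)=+1→OO/.O/XX/../XX
ply 4, O at OO/XO/XX/../.X | (3,0)=-1→OO/XO/XX/O./.X*; (3,1)=-1→OO/XO/XX/.O/.X; (4,0)=-1→OO/XO/XX/../OX
ply 5, X at OO/XO/XX/O./.X | (3,1)=+1→OO/XO/XX/OX/.X*; (4,0)=+0→OO/XO/XX/O./XX
ply 6: OO/XO/XX/OX/.X is terminal -1 (O); from .O/.O/X./../.X depth 6

PV length from [.O/.O/X./../.X]: 5 plies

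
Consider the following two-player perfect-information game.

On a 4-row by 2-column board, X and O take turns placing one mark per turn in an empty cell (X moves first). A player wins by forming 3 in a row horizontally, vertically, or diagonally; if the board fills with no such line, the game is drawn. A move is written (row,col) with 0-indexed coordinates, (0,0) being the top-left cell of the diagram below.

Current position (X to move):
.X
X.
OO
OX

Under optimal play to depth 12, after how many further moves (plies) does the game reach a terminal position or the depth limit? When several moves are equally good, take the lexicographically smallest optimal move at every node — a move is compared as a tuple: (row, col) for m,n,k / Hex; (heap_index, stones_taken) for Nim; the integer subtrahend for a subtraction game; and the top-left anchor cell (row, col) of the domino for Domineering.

[.X/X./OO/OX] X move#1: (0,0):+0/XX/X./OO/OX*, (1,1):+0/.X/XX/OO/OX
[XX/X./OO/OX] O move#2: (1,1):+0/XX/XO/OO/OX*
[XX/XO/OO/OX] end (terminal +0, X#3); searched .X/X./OO/OX to 12

PV length from [.X/X./OO/OX]: 2 plies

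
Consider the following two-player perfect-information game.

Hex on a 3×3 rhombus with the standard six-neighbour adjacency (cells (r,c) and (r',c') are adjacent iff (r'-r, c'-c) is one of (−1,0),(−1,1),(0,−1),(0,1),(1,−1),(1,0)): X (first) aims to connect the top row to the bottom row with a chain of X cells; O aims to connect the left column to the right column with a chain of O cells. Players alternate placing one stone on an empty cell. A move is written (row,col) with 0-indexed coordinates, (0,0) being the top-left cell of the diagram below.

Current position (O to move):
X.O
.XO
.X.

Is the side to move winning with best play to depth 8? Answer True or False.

[X.O/.XO/.X.] O move#1: (0,1):-1/XOO/.XO/.X.*, (1,0):-1/X.O/OXO/.X., (2,0):-1/X.O/.XO/OX., (2,2):-1/X.O/.XO/.XO
[XOO/.XO/.X.] X move#2: (1,0):+1/XOO/XXO/.X.*, (2,0):-1/XOO/.XO/XX., (2,2):-1/XOO/.XO/.XX
[XOO/XXO/.X.] end (terminal -1, O#3); searched X.O/.XO/.X. to 8

O winning at [X.O/.XO/.X.]: False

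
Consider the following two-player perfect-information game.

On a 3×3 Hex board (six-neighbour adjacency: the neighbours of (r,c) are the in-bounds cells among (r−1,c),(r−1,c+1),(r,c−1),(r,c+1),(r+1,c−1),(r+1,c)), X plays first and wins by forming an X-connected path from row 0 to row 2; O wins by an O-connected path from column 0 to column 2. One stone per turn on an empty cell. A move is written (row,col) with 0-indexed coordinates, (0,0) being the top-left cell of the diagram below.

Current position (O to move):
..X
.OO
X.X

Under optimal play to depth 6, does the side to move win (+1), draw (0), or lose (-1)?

p1 O@[..X/.OO/X.X]: (0,0)[O.X/.OO/X.X]+1* (0,1)[.OX/.OO/X.X]+1 (1,0)[..X/OOO/X.X]+1 (2,1)[..X/.OO/XOX]-1
p2 X@[O.X/.OO/X.X]: (0,1)[OXX/.OO/X.X]-1* (1,0)[O.X/XOO/X.X]-1 (2,1)[O.X/.OO/XXX]-1
p3 O@[OXX/.OO/X.X]: (1,0)[OXX/OOO/X.X]+1* (2,1)[OXX/.OO/XOX]-1
p4 X@[OXX/OOO/X.X] terminal -1; root [..X/.OO/X.X] d6

value(..X/.OO/X.X, O) = +1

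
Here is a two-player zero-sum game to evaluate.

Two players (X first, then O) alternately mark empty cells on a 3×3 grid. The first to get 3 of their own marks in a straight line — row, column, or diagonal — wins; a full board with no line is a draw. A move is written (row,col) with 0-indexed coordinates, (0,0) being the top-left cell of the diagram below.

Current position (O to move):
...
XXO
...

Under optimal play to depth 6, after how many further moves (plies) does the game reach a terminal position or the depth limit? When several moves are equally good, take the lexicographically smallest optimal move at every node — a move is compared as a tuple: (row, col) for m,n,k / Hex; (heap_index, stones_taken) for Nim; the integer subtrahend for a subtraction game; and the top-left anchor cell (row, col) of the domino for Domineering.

ply 1, O at .../XXO/... | (0,0)=+0→O../XXO/...*; (0,1)=-1→.O./XXO/...; (0,2)=+0→..O/XXO/...; (2,0)=+0→.../XXO/O..; (2,1)=-1→.../XXO/.O.; (2,2)=+0→.../XXO/..O
ply 2, X at O../XXO/... | (0,1)=+0→OX./XXO/...*; (0,2)=+0→O.X/XXO/...; (2,0)=-1→O../XXO/X..; (2,1)=+0→O../XXO/.X.; (2,2)=+0→O../XXO/..X
ply 3, O at OX./XXO/... | (0,2)=-1→OXO/XXO/...; (2,0)=-1→OX./XXO/O..; (2,1)=+0→OX./XXO/.O.*; (2,2)=-1→OX./XXO/..O
ply 4, X at OX./XXO/.O. | (0,2)=+0→OXX/XXO/.O.*; (2,0)=+0→OX./XXO/XO.; (2,2)=+0→OX./XXO/.OX
ply 5, O at OXX/XXO/.O. | (2,0)=+0→OXX/XXO/OO.*; (2,2)=-1→OXX/XXO/.OO
ply 6, X at OXX/XXO/OO. | (2,2)=+0→OXX/XXO/OOX*
ply 7: OXX/XXO/OOX is terminal +0 (O); from .../XXO/... depth 6

PV length from [.../XXO/...]: 6 plies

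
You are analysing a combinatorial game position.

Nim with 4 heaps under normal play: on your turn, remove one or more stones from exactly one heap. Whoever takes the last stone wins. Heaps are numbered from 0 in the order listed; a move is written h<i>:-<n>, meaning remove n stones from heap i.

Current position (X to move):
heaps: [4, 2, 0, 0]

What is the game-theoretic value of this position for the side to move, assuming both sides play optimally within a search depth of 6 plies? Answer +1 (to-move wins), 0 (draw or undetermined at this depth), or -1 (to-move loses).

value((4,2,0,0), X) = +1

p1 X@[(4,2,0,0)]: h0:-1[(3,2,0,0)]-1 h0:-2[(2,2,0,0)]+1* h0:-3[(1,2,0,0)]-1 h0:-4[(0,2,0,0)]-1 h1:-1[(4,1,0,0)]-1 h1:-2[(4,0,0,0)]-1
p2 O@[(2,2,0,0)]: h0:-1[(1,2,0,0)]-1* h0:-2[(0,2,0,0)]-1 h1:-1[(2,1,0,0)]-1 h1:-2[(2,0,0,0)]-1
p3 X@[(1,2,0,0)]: h0:-1[(0,2,0,0)]-1 h1:-1[(1,1,0,0)]+1* h1:-2[(1,0,0,0)]-1
p4 O@[(1,1,0,0)]: h0:-1[(0,1,0,0)]-1* h1:-1[(1,0,0,0)]-1
p5 X@[(0,1,0,0)]: h1:-1[(0,0,0,0)]+1*
p6 O@[(0,0,0,0)] terminal -1; root [(4,2,0,0)] d6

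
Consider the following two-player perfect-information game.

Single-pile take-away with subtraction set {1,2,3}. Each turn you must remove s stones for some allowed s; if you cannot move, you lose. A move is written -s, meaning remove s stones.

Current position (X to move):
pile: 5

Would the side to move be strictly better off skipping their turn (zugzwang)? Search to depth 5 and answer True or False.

zugzwang(5, X) = False

ply 1, X at 5 | -1=+1→4*; -2=-1→3; -3=-1→2
ply 2, O at 4 | -1=-1→3*; -2=-1→2; -3=-1→1
ply 3, X at 3 | -1=-1→2; -2=-1→1; -3=+1→0*
ply 4: 0 is terminal -1 (O); from 5 depth 5
suppose X passes — search the same position with O to move:
pass> ply 1, O at 5 | -1=+1→4*; -2=-1→3; -3=-1→2
pass> ply 2, X at 4 | -1=-1→3*; -2=-1→2; -3=-1→1
pass> ply 3, O at 3 | -1=-1→2; -2=-1→1; -3=+1→0*
pass> ply 4: 0 is terminal -1 (X); from 5 depth 5
for X: play +1, pass -1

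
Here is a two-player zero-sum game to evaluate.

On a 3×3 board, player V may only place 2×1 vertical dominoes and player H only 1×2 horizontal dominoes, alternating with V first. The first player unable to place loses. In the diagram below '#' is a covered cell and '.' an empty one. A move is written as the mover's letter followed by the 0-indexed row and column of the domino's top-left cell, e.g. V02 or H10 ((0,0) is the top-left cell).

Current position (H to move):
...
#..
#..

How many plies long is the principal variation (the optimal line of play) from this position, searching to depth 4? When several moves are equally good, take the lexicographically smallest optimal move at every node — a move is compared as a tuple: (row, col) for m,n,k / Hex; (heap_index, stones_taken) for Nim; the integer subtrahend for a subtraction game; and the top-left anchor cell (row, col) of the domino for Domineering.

PV length from [.../#../#..]: 1 ply

ply 1, H at .../#../#.. | H00=-1→##./#../#..; H01=-1→.##/#../#..; H11=+1→.../###/#..*; H21=-1→.../#../###
ply 2: .../###/#.. is terminal -1 (V); from .../#../#.. depth 4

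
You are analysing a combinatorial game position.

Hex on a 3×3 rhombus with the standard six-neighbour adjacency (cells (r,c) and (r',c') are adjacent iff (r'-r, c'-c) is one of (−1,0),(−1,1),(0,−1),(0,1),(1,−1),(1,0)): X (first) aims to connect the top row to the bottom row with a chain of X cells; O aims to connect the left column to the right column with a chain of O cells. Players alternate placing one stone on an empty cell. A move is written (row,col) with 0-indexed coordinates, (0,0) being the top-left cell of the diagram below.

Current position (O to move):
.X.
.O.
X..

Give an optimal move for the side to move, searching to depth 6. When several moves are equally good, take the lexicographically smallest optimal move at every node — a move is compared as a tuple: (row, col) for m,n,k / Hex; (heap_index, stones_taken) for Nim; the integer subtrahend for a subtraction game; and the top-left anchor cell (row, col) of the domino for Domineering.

ply 1, O at .X./.O./X.. | (0,0)=-1→OX./.O./X..; (0,2)=-1→.XO/.O./X..; (1,0)=+1→.X./OO./X..*; (1,2)=-1→.X./.OO/X..; (2,1)=-1→.X./.O./XO.; (2,2)=-1→.X./.O./X.O
ply 2, X at .X./OO./X.. | (0,0)=-1→XX./OO./X..*; (0,2)=-1→.XX/OO./X..; (1,2)=-1→.X./OOX/X..; (2,1)=-1→.X./OO./XX.; (2,2)=-1→.X./OO./X.X
ply 3, O at XX./OO./X.. | (0,2)=+1→XXO/OO./X..*; (1,2)=+1→XX./OOO/X..; (2,1)=+1→XX./OO./XO.; (2,2)=+1→XX./OO./X.O
ply 4: XXO/OO./X.. is terminal -1 (X); from .X./.O./X.. depth 6

O's best at [.X./.O./X..]: (1,0)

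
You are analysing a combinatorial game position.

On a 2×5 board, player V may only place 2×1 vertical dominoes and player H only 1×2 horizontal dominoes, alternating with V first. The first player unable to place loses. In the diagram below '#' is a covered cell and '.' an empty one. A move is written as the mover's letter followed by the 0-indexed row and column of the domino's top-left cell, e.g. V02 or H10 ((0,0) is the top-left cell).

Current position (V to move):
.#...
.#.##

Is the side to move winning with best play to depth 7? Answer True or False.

[.#.../.#.##] V move#1: V00:-1/##.../##.##, V02:+1/.##../.####*
[.##../.####] H move#2: H03:-1/.####/.####*
[.####/.####] V move#3: V00:+1/#####/#####*
[#####/#####] end (terminal -1, H#4); searched .#.../.#.## to 7

V winning at [.#.../.#.##]: True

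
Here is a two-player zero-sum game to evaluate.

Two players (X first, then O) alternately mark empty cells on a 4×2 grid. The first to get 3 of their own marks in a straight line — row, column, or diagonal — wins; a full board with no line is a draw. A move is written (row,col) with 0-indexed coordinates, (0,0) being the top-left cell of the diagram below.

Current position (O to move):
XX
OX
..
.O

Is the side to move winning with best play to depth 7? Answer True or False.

[XX/OX/../.O] O move#1: (2,0):-1/XX/OX/O./.O, (2,1):+0/XX/OX/.O/.O*, (3,0):-1/XX/OX/../OO
[XX/OX/.O/.O] X move#2: (2,0):+0/XX/OX/XO/.O*, (3,0):+0/XX/OX/.O/XO
[XX/OX/XO/.O] O move#3: (3,0):+0/XX/OX/XO/OO*
[XX/OX/XO/OO] end (terminal +0, X#4); searched XX/OX/../.O to 7

O winning at [XX/OX/../.O]: False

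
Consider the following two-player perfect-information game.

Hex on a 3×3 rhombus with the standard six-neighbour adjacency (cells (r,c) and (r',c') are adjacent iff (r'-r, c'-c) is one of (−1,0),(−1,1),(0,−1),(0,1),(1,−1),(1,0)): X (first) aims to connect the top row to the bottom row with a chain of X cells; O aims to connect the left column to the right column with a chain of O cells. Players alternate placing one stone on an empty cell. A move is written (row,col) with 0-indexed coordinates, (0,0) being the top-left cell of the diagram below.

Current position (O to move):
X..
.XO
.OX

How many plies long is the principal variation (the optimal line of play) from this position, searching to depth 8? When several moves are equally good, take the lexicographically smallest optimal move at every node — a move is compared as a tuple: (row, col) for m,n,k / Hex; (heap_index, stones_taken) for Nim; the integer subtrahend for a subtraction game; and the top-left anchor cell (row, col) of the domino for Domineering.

p1 O@[X../.XO/.OX]: (0,1)[XO./.XO/.OX]-1 (0,2)[X.O/.XO/.OX]-1 (1,0)[X../OXO/.OX]-1 (2,0)[X../.XO/OOX]+1*
p2 X@[X../.XO/OOX] terminal -1; root [X../.XO/.OX] d8

PV length from [X../.XO/.OX]: 1 ply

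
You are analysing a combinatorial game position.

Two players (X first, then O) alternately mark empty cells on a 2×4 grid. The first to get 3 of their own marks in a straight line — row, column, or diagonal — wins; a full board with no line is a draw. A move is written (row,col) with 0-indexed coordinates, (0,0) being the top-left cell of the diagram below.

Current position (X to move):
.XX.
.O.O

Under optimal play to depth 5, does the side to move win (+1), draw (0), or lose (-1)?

value(.XX./.O.O, X) = +1

[.XX./.O.O] X move#1: (0,0):+1/XXX./.O.O*, (0,3):+1/.XXX/.O.O, (1,0):-1/.XX./XO.O, (1,2):+1/.XX./.OXO
[XXX./.O.O] end (terminal -1, O#2); searched .XX./.O.O to 5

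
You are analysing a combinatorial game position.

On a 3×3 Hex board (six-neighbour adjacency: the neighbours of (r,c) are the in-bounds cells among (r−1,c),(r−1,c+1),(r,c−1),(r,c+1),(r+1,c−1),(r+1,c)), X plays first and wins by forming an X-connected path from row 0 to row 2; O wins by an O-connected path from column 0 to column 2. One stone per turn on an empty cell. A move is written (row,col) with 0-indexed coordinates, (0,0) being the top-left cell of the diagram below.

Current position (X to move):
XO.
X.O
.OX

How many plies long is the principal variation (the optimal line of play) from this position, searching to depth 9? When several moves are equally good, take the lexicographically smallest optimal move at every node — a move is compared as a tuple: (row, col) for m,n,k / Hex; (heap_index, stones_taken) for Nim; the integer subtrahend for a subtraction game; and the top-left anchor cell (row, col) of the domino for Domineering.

[XO./X.O/.OX] X move#1: (0,2):-1/XOX/X.O/.OX, (1,1):-1/XO./XXO/.OX, (2,0):+1/XO./X.O/XOX*
[XO./X.O/XOX] end (terminal -1, O#2); searched XO./X.O/.OX to 9

PV length from [XO./X.O/.OX]: 1 ply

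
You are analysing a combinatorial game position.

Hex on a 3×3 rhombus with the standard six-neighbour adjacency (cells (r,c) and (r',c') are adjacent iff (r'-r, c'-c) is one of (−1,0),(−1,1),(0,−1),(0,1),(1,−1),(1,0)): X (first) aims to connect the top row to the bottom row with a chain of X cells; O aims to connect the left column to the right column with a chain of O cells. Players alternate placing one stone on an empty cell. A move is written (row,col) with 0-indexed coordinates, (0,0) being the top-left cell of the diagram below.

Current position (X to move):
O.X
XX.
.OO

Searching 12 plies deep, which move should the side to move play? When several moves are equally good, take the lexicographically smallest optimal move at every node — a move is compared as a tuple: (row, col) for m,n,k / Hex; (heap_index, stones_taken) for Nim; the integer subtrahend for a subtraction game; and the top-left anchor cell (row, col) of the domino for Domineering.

X's best at [O.X/XX./.OO]: (2,0)

[O.X/XX./.OO] X move#1: (0,1):-1/OXX/XX./.OO, (1,2):-1/O.X/XXX/.OO, (2,0):+1/O.X/XX./XOO*
[O.X/XX./XOO] end (terminal -1, O#2); searched O.X/XX./.OO to 12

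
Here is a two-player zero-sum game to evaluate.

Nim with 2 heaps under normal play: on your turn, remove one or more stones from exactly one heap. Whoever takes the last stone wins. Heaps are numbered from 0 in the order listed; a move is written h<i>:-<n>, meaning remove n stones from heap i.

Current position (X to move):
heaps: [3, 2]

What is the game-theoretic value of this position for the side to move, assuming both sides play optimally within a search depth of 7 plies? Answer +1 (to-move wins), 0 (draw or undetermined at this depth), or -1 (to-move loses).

value((3,2), X) = +1

p1 X@[(3,2)]: h0:-1[(2,2)]+1* h0:-2[(1,2)]-1 h0:-3[(0,2)]-1 h1:-1[(3,1)]-1 h1:-2[(3,0)]-1
p2 O@[(2,2)]: h0:-1[(1,2)]-1* h0:-2[(0,2)]-1 h1:-1[(2,1)]-1 h1:-2[(2,0)]-1
p3 X@[(1,2)]: h0:-1[(0,2)]-1 h1:-1[(1,1)]+1* h1:-2[(1,0)]-1
p4 O@[(1,1)]: h0:-1[(0,1)]-1* h1:-1[(1,0)]-1
p5 X@[(0,1)]: h1:-1[(0,0)]+1*
p6 O@[(0,0)] terminal -1; root [(3,2)] d7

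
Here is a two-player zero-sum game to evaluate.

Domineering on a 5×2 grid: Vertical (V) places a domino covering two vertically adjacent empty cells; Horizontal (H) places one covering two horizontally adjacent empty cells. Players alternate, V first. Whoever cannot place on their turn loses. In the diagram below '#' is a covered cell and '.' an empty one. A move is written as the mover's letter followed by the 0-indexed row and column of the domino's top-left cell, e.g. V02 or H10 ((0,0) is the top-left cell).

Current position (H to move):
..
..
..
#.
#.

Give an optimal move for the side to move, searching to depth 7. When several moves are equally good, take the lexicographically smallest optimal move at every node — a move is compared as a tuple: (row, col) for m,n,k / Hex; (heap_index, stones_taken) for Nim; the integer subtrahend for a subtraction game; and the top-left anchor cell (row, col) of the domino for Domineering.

[../../../#./#.] H move#1: H00:-1/##/../../#./#., H10:+1/../##/../#./#.*, H20:-1/../../##/#./#.
[../##/../#./#.] V move#2: V21:-1/../##/.#/##/#.*, V31:-1/../##/../##/##
[../##/.#/##/#.] H move#3: H00:+1/##/##/.#/##/#.*
[##/##/.#/##/#.] end (terminal -1, V#4); searched ../../../#./#. to 7

H's best at [../../../#./#.]: H10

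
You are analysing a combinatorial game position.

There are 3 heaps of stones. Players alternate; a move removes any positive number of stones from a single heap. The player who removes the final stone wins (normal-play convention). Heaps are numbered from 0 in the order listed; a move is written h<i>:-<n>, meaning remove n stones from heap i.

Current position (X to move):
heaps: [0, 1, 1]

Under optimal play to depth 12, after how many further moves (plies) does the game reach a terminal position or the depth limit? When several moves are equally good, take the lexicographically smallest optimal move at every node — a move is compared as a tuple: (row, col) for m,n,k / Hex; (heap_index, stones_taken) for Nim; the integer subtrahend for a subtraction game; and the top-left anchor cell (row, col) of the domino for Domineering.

ply 1, X at (0,1,1) | h1:-1=-1→(0,0,1)*; h2:-1=-1→(0,1,0)
ply 2, O at (0,0,1) | h2:-1=+1→(0,0,0)*
ply 3: (0,0,0) is terminal -1 (X); from (0,1,1) depth 12

PV length from [(0,1,1)]: 2 plies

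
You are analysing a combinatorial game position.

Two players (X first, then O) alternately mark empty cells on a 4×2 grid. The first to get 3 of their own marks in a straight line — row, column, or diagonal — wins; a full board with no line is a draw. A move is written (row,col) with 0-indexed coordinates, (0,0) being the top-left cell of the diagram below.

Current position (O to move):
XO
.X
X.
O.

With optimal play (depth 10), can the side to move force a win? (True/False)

O winning at [XO/.X/X./O.]: False

ply 1, O at XO/.X/X./O. | (1,0)=+0→XO/OX/X./O.*; (2,1)=-1→XO/.X/XO/O.; (3,1)=-1→XO/.X/X./OO
ply 2, X at XO/OX/X./O. | (2,1)=+0→XO/OX/XX/O.*; (3,1)=+0→XO/OX/X./OX
ply 3, O at XO/OX/XX/O. | (3,1)=+0→XO/OX/XX/OO*
ply 4: XO/OX/XX/OO is terminal +0 (X); from XO/.X/X./O. depth 10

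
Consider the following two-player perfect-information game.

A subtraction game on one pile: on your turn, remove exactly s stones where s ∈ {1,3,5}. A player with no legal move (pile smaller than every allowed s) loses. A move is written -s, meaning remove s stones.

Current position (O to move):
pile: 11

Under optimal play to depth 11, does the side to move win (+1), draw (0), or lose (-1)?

[11] O move#1: -1:+1/10*, -3:+1/8, -5:+1/6
[10] X move#2: -1:-1/9*, -3:-1/7, -5:-1/5
[9] O move#3: -1:+1/8*, -3:+1/6, -5:+1/4
[8] X move#4: -1:-1/7*, -3:-1/5, -5:-1/3
[7] O move#5: -1:+1/6*, -3:+1/4, -5:+1/2
[6] X move#6: -1:-1/5*, -3:-1/3, -5:-1/1
[5] O move#7: -1:+1/4*, -3:+1/2, -5:+1/0
[4] X move#8: -1:-1/3*, -3:-1/1
[3] O move#9: -1:+1/2*, -3:+1/0
[2] X move#10: -1:-1/1*
[1] O move#11: -1:+1/0*
[0] end (terminal -1, X#12); searched 11 to 11

value(11, O) = +1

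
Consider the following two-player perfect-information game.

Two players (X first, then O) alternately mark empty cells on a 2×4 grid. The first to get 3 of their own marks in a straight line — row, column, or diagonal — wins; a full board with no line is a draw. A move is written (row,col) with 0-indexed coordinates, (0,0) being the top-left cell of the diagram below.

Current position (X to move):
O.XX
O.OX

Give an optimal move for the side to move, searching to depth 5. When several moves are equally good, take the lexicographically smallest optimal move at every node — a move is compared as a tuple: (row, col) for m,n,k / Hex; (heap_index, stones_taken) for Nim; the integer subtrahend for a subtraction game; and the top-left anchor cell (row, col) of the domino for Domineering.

ply 1, X at O.XX/O.OX | (0,1)=+1→OXXX/O.OX*; (1,1)=+0→O.XX/OXOX
ply 2: OXXX/O.OX is terminal -1 (O); from O.XX/O.OX depth 5

X's best at [O.XX/O.OX]: (0,1)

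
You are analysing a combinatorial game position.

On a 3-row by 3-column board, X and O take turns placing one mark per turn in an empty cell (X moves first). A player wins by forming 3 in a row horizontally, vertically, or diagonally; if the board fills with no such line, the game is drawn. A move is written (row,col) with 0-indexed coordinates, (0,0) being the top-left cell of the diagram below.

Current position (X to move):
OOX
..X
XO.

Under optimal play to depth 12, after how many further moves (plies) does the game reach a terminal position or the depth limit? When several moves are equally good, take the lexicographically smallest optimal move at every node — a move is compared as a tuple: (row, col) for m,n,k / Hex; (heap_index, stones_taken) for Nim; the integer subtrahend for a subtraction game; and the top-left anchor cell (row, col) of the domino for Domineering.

p1 X@[OOX/..X/XO.]: (1,0)[OOX/X.X/XO.]-1 (1,1)[OOX/.XX/XO.]+1* (2,2)[OOX/..X/XOX]+1
p2 O@[OOX/.XX/XO.] terminal -1; root [OOX/..X/XO.] d12

PV length from [OOX/..X/XO.]: 1 ply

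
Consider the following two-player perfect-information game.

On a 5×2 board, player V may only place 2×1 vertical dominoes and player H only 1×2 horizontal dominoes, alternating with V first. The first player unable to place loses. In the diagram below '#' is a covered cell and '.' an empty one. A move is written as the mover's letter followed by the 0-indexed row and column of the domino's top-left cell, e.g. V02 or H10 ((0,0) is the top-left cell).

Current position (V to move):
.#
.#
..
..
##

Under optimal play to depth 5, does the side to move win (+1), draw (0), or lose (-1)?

value(.#/.#/../../##, V) = +1

p1 V@[.#/.#/../../##]: V00[##/##/../../##]-1 V10[.#/##/#./../##]-1 V20[.#/.#/#./#./##]+1* V21[.#/.#/.#/.#/##]+1
p2 H@[.#/.#/#./#./##] terminal -1; root [.#/.#/../../##] d5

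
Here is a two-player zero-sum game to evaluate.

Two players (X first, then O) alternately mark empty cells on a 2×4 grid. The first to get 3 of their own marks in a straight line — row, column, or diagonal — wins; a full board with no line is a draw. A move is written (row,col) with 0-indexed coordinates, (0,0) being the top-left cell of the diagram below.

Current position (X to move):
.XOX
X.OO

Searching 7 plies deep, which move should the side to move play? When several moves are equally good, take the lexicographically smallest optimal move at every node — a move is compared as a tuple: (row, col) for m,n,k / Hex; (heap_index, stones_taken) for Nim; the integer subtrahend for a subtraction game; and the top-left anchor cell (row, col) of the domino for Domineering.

X's best at [.XOX/X.OO]: (1,1)

[.XOX/X.OO] X move#1: (0,0):-1/XXOX/X.OO, (1,1):+0/.XOX/XXOO*
[.XOX/XXOO] O move#2: (0,0):+0/OXOX/XXOO*
[OXOX/XXOO] end (terminal +0, X#3); searched .XOX/X.OO to 7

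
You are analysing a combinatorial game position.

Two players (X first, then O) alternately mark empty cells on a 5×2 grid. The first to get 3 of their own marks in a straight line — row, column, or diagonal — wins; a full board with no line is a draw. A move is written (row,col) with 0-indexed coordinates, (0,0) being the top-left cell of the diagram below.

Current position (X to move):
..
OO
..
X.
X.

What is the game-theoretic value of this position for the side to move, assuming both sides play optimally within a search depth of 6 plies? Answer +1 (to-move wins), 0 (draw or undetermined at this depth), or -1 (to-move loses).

value(../OO/../X./X., X) = +1

[../OO/../X./X.] X move#1: (0,0):+0/X./OO/../X./X., (0,1):+0/.X/OO/../X./X., (2,0):+1/../OO/X./X./X.*, (2,1):+0/../OO/.X/X./X., (3,1):+0/../OO/../XX/X., (4,1):-1/../OO/../X./XX
[../OO/X./X./X.] end (terminal -1, O#2); searched ../OO/../X./X. to 6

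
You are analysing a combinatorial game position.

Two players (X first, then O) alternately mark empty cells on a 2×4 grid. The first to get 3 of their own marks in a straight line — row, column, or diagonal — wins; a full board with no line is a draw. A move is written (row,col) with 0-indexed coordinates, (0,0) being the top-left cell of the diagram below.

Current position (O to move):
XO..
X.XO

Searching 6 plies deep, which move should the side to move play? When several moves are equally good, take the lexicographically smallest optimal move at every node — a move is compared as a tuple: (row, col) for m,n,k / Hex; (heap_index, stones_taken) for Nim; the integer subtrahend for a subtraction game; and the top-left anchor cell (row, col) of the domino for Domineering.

O's best at [XO../X.XO]: (1,1)

p1 O@[XO../X.XO]: (0,2)[XOO./X.XO]-1 (0,3)[XO.O/X.XO]-1 (1,1)[XO../XOXO]+0*
p2 X@[XO../XOXO]: (0,2)[XOX./XOXO]+0* (0,3)[XO.X/XOXO]+0
p3 O@[XOX./XOXO]: (0,3)[XOXO/XOXO]+0*
p4 X@[XOXO/XOXO] terminal +0; root [XO../X.XO] d6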